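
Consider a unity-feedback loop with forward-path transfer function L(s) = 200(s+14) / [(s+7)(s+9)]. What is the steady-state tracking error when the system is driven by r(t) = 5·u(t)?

The open loop has no poles at the origin → type 0 system.
K_p = lim_{s→0} L(s) = 200·14 / (7·9) = 400/9.
e_ss = 5/(1 + K_p) = 5/(409/9) = 45/409.

45/409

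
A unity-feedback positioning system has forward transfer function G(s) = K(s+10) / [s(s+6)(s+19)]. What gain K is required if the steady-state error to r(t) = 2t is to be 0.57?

G(s) has one factor of s in the denominator, so the system is type 1.
K_v = lim_{s→0} s·G(s) = K·10 / (6·19) = (5/57)·K.
e_ss = 2/K_v = 0.57 ⇒ K_v = 200/57 ⇒ K = (200/57)/(5/57) = 40.

40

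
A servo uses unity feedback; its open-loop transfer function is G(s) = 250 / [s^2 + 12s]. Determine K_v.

125/6

Factoring s from the denominator leaves a polynomial with constant term 12, so the system is type 1.
K_v = lim_{s→0} s·G(s) = 250 / 12 = 125/6.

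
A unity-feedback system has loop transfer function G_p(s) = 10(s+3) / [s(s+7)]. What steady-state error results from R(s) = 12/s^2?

The open loop has one pole at the origin → type 1 system.
K_v = lim_{s→0} s·G_p(s) = 10·3 / (7) = 30/7.
e_ss = 12/K_v = 12/(30/7) = 2.8.

2.8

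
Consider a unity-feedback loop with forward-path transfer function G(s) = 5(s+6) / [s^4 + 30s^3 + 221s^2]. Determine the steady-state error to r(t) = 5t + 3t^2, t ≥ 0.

Lowest-order denominator term is 221s^2, so the open loop has 2 poles at the origin → type 2 system. Treating each term separately:
  • 5t: tracked with zero error.
  • 3t^2: e_ss = 6/K_a with K_a=30/221 → 44.2.
Total e_ss = 44.2.

44.2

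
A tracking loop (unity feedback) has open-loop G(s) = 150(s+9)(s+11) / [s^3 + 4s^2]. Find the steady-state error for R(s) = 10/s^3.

Lowest-order denominator term is 4s^2, so the open loop has 2 poles at the origin → type 2 system.
K_a = lim_{s→0} s^2·G(s) = 150·9·11 / 4 = 3712.5.
r(t) = 5t^2 gives R(s) = 10/s^3.
e_ss = 10/K_a = 10/3712.5 = 4/1485.

4/1485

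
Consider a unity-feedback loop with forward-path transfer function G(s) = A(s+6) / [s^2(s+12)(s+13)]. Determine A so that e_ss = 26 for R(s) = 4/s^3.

Two free integrators in G(s): this is a type 2 system.
K_a = lim_{s→0} s^2·G(s) = A·6 / (12·13) = (1/26)·A.
e_ss = 4/K_a = 26 ⇒ K_a = 2/13 ⇒ A = (2/13)/(1/26) = 4.

4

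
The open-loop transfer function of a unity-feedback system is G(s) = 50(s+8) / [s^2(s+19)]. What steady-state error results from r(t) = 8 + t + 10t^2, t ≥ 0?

0.95

The open loop has two poles at the origin → type 2 system. Treating each term separately:
  • 8: tracked with zero error.
  • t: tracked with zero error.
  • 10t^2: e_ss = 20/K_a with K_a=400/19 → 0.95.
Total e_ss = 0.95.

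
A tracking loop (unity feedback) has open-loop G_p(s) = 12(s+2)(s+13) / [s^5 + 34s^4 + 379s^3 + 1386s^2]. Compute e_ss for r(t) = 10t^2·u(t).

1155/13

Lowest-order denominator term is 1386s^2, so the open loop has 2 poles at the origin → type 2 system.
K_a = lim_{s→0} s^2·G_p(s) = 12·2·13 / 1386 = 52/231.
r(t) = 10t^2 gives R(s) = 20/s^3.
e_ss = 20/K_a = 20/(52/231) = 1155/13.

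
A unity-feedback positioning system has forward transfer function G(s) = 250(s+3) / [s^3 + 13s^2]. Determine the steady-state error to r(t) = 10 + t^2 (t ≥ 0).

Lowest-order denominator term is 13s^2, so the open loop has 2 poles at the origin → type 2 system. Taking each input component in turn:
  • 10: tracked with zero error.
  • t^2: e_ss = 2/K_a with K_a=750/13 → 13/375.
Total e_ss = 13/375.

13/375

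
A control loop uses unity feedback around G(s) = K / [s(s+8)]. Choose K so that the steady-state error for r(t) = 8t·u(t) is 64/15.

One free integrator in G(s): this is a type 1 system.
K_v = lim_{s→0} s·G(s) = K / (8) = 0.125·K.
e_ss = 8/K_v = 64/15 ⇒ K_v = 1.875 ⇒ K = 1.875/0.125 = 15.

15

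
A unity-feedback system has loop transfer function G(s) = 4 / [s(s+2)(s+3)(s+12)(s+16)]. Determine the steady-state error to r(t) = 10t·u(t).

G(s) has one factor of s in the denominator, so the system is type 1.
K_v = lim_{s→0} s·G(s) = 4 / (2·3·12·16) = 1/288.
e_ss = 10/K_v = 10/(1/288) = 2880.

2880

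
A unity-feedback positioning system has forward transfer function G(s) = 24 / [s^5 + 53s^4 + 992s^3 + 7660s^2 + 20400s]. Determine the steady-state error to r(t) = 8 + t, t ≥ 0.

Lowest-order denominator term is 20400s, so the open loop has 1 pole at the origin → type 1 system. Treating each term separately:
  • 8: tracked with zero error.
  • t: e_ss = 1/K_v with K_v=1/850 → 850.
Total e_ss = 850.

850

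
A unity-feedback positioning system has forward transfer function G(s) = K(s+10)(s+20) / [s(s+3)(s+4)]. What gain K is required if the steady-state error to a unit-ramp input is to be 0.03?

2

System type = 1 (one pole at s=0).
K_v = lim_{s→0} s·G(s) = K·10·20 / (3·4) = (50/3)·K.
e_ss = 1/K_v = 0.03 ⇒ K_v = 100/3 ⇒ K = (100/3)/(50/3) = 2.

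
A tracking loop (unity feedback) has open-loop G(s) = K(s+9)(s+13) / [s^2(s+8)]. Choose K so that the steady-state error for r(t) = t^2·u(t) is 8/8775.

150

Two free integrators in G(s): this is a type 2 system.
K_a = lim_{s→0} s^2·G(s) = K·9·13 / (8) = 14.625·K.
e_ss = 2/K_a = 8/8775 ⇒ K_a = 2193.75 ⇒ K = 2193.75/14.625 = 150.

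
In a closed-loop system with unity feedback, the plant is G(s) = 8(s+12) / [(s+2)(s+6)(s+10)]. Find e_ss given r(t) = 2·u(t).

10/9

System type = 0 (no poles at s=0).
K_p = lim_{s→0} G(s) = 8·12 / (2·6·10) = 0.8.
e_ss = 2/(1 + K_p) = 2/1.8 = 10/9.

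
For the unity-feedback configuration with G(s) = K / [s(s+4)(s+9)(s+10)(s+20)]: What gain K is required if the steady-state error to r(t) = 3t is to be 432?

One free integrator in G(s): this is a type 1 system.
K_v = lim_{s→0} s·G(s) = K / (4·9·10·20) = (1/7200)·K.
e_ss = 3/K_v = 432 ⇒ K_v = 1/144 ⇒ K = (1/144)/(1/7200) = 50.

50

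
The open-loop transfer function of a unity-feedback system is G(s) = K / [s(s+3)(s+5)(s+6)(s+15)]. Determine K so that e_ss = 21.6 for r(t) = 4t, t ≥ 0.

G(s) has one factor of s in the denominator, so the system is type 1.
K_v = lim_{s→0} s·G(s) = K / (3·5·6·15) = (1/1350)·K.
e_ss = 4/K_v = 21.6 ⇒ K_v = 5/27 ⇒ K = (5/27)/(1/1350) = 250.

250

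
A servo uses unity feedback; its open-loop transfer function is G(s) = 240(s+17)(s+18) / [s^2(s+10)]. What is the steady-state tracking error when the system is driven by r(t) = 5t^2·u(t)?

System type = 2 (two poles at s=0).
K_a = lim_{s→0} s^2·G(s) = 240·17·18 / (10) = 7344.
r(t) = 5t^2 gives R(s) = 10/s^3.
e_ss = 10/K_a = 10/7344 = 5/3672.

5/3672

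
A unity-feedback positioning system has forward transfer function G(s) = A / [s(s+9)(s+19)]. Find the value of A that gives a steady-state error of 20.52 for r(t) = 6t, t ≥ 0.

The open loop has one pole at the origin → type 1 system.
K_v = lim_{s→0} s·G(s) = A / (9·19) = (1/171)·A.
e_ss = 6/K_v = 20.52 ⇒ K_v = 50/171 ⇒ A = (50/171)/(1/171) = 50.

50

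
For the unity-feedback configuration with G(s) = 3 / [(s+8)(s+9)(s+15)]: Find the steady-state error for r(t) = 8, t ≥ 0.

System type = 0 (no poles at s=0).
K_p = lim_{s→0} G(s) = 3 / (8·9·15) = 1/360.
e_ss = 8/(1 + K_p) = 8/(361/360) = 2880/361.

2880/361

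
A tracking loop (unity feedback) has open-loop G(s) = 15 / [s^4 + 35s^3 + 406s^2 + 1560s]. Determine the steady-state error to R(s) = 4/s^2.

416

Factoring s from the denominator leaves a polynomial with constant term 1560, so the system is type 1.
K_v = lim_{s→0} s·G(s) = 15 / 1560 = 1/104.
e_ss = 4/K_v = 4/(1/104) = 416.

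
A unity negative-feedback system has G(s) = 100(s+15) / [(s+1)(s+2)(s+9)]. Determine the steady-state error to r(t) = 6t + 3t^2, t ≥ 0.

infinity

System type = 0 (no poles at s=0). Taking each input component in turn:
  • 6t: a type-0 system cannot track it, e_ss → ∞.
  • 3t^2: a type-0 system cannot track it, e_ss → ∞.
The unbounded component dominates.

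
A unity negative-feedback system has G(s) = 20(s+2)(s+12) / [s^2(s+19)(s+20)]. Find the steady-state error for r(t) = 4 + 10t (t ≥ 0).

0

System type = 2 (two poles at s=0). Treating each term separately:
  • 4: tracked with zero error.
  • 10t: tracked with zero error.
Total e_ss = 0.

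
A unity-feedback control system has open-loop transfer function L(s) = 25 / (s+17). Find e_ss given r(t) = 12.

34/7

No free integrators in L(s): this is a type 0 system.
K_p = lim_{s→0} L(s) = 25 / (17) = 25/17.
e_ss = 12/(1 + K_p) = 12/(42/17) = 34/7.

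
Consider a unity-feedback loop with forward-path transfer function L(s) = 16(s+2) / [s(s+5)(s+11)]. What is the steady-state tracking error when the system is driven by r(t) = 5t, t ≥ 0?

275/32

L(s) has one factor of s in the denominator, so the system is type 1.
K_v = lim_{s→0} s·L(s) = 16·2 / (5·11) = 32/55.
e_ss = 5/K_v = 5/(32/55) = 275/32.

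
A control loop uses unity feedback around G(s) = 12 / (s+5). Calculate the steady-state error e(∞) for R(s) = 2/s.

10/17

G(s) has no factors of s in the denominator, so the system is type 0.
K_p = lim_{s→0} G(s) = 12 / (5) = 2.4.
e_ss = 2/(1 + K_p) = 2/3.4 = 10/17.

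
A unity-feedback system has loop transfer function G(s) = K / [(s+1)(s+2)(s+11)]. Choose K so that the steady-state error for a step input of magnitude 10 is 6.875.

The open loop has no poles at the origin → type 0 system.
K_p = lim_{s→0} G(s) = K / (1·2·11) = (1/22)·K.
e_ss = 10/(1 + K_p) = 6.875 ⇒ 1 + (1/22)·K = 16/11 ⇒ K = 10.

10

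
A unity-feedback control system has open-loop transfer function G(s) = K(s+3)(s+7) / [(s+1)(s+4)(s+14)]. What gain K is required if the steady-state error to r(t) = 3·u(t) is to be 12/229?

150

No free integrators in G(s): this is a type 0 system.
K_p = lim_{s→0} G(s) = K·3·7 / (1·4·14) = 0.375·K.
e_ss = 3/(1 + K_p) = 12/229 ⇒ 1 + 0.375·K = 57.25 ⇒ K = 150.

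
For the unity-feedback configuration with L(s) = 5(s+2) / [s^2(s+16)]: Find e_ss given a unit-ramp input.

0

The open loop has two poles at the origin → type 2 system.
K_v = ∞ for a type-2 system; e_ss to a ramp is zero.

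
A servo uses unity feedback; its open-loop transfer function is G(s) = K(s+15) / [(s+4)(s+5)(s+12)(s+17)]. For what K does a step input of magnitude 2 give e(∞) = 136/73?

20

System type = 0 (no poles at s=0).
K_p = lim_{s→0} G(s) = K·15 / (4·5·12·17) = (1/272)·K.
e_ss = 2/(1 + K_p) = 136/73 ⇒ 1 + (1/272)·K = 73/68 ⇒ K = 20.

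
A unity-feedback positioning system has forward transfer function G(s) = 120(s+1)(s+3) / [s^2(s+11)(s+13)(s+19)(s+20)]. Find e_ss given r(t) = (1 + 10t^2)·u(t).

27170/9

G(s) has two factors of s in the denominator, so the system is type 2. By superposition:
  • 1: tracked with zero error.
  • 10t^2: e_ss = 20/K_a with K_a=18/2717 → 27170/9.
Total e_ss = 27170/9.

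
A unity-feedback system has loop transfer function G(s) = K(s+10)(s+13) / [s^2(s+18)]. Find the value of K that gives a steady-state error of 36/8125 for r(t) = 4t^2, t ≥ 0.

250

The open loop has two poles at the origin → type 2 system.
K_a = lim_{s→0} s^2·G(s) = K·10·13 / (18) = (65/9)·K.
e_ss = 8/K_a = 36/8125 ⇒ K_a = 16250/9 ⇒ K = (16250/9)/(65/9) = 250.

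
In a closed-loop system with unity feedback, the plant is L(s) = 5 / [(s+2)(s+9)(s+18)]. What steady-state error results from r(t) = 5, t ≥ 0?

1620/329

System type = 0 (no poles at s=0).
K_p = lim_{s→0} L(s) = 5 / (2·9·18) = 5/324.
e_ss = 5/(1 + K_p) = 5/(329/324) = 1620/329.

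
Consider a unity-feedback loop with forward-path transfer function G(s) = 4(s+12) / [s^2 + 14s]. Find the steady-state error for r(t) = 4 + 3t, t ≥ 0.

The denominator has no term below 14s — 1 pole at s=0, type 1. Treating each term separately:
  • 4: tracked with zero error.
  • 3t: e_ss = 3/K_v with K_v=24/7 → 0.875.
Total e_ss = 0.875.

0.875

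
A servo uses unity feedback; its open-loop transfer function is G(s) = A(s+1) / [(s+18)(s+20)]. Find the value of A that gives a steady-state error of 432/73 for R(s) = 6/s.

The open loop has no poles at the origin → type 0 system.
K_p = lim_{s→0} G(s) = A·1 / (18·20) = (1/360)·A.
e_ss = 6/(1 + K_p) = 432/73 ⇒ 1 + (1/360)·A = 73/72 ⇒ A = 5.

5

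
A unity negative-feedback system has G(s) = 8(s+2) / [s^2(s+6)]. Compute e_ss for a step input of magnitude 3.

Two free integrators in G(s): this is a type 2 system.
A type-2 system has K_p = ∞, so it tracks a step input with zero steady-state error.

0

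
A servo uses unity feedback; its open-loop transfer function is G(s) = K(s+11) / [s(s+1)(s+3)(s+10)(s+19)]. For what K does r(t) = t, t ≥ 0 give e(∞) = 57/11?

10

G(s) has one factor of s in the denominator, so the system is type 1.
K_v = lim_{s→0} s·G(s) = K·11 / (1·3·10·19) = (11/570)·K.
e_ss = 1/K_v = 57/11 ⇒ K_v = 11/57 ⇒ K = (11/57)/(11/570) = 10.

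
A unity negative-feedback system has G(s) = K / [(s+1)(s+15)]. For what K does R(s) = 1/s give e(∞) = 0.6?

10

G(s) has no factors of s in the denominator, so the system is type 0.
K_p = lim_{s→0} G(s) = K / (1·15) = (1/15)·K.
e_ss = 1/(1 + K_p) = 0.6 ⇒ 1 + (1/15)·K = 5/3 ⇒ K = 10.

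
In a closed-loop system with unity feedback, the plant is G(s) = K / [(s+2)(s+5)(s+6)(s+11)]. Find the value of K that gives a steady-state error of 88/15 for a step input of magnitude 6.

15

The open loop has no poles at the origin → type 0 system.
K_p = lim_{s→0} G(s) = K / (2·5·6·11) = (1/660)·K.
e_ss = 6/(1 + K_p) = 88/15 ⇒ 1 + (1/660)·K = 45/44 ⇒ K = 15.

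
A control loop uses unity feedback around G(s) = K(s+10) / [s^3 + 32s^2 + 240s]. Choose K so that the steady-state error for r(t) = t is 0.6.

40

Lowest-order denominator term is 240s, so the open loop has 1 pole at the origin → type 1 system.
K_v = lim_{s→0} s·G(s) = K·10 / 240 = (1/24)·K.
e_ss = 1/K_v = 0.6 ⇒ K_v = 5/3 ⇒ K = (5/3)/(1/24) = 40.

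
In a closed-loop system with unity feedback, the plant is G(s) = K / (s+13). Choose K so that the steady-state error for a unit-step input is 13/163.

No free integrators in G(s): this is a type 0 system.
K_p = lim_{s→0} G(s) = K / (13) = (1/13)·K.
e_ss = 1/(1 + K_p) = 13/163 ⇒ 1 + (1/13)·K = 163/13 ⇒ K = 150.

150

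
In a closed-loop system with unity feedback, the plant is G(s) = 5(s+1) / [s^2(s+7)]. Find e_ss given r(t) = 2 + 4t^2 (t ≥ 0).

11.2

The open loop has two poles at the origin → type 2 system. By superposition:
  • 2: tracked with zero error.
  • 4t^2: e_ss = 8/K_a with K_a=5/7 → 11.2.
Total e_ss = 11.2.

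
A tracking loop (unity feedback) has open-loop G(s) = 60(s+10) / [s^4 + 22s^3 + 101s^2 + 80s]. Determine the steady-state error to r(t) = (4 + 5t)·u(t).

2/3

The denominator has no term below 80s — 1 pole at s=0, type 1. By superposition:
  • 4: tracked with zero error.
  • 5t: e_ss = 5/K_v with K_v=7.5 → 2/3.
Total e_ss = 2/3.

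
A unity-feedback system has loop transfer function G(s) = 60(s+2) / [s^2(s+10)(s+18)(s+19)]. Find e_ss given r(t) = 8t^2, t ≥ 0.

456

G(s) has two factors of s in the denominator, so the system is type 2.
K_a = lim_{s→0} s^2·G(s) = 60·2 / (10·18·19) = 2/57.
r(t) = 8t^2 gives R(s) = 16/s^3.
e_ss = 16/K_a = 16/(2/57) = 456.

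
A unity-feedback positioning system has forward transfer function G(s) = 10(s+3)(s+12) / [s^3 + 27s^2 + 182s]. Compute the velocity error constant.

Lowest-order denominator term is 182s, so the open loop has 1 pole at the origin → type 1 system.
K_v = lim_{s→0} s·G(s) = 10·3·12 / 182 = 180/91.

180/91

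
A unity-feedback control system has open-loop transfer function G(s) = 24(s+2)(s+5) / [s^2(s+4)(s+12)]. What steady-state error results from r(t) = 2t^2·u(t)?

0.8

Two free integrators in G(s): this is a type 2 system.
K_a = lim_{s→0} s^2·G(s) = 24·2·5 / (4·12) = 5.
r(t) = 2t^2 gives R(s) = 4/s^3.
e_ss = 4/K_a = 4/5 = 0.8.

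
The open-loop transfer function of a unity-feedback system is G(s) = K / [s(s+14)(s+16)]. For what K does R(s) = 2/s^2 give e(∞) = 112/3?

12

System type = 1 (one pole at s=0).
K_v = lim_{s→0} s·G(s) = K / (14·16) = (1/224)·K.
e_ss = 2/K_v = 112/3 ⇒ K_v = 3/56 ⇒ K = (3/56)/(1/224) = 12.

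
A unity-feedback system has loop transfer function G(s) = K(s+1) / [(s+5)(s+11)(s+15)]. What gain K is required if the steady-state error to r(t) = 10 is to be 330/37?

100

The open loop has no poles at the origin → type 0 system.
K_p = lim_{s→0} G(s) = K·1 / (5·11·15) = (1/825)·K.
e_ss = 10/(1 + K_p) = 330/37 ⇒ 1 + (1/825)·K = 37/33 ⇒ K = 100.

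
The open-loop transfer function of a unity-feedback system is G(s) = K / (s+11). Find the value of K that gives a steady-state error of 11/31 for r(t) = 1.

No free integrators in G(s): this is a type 0 system.
K_p = lim_{s→0} G(s) = K / (11) = (1/11)·K.
e_ss = 1/(1 + K_p) = 11/31 ⇒ 1 + (1/11)·K = 31/11 ⇒ K = 20.

20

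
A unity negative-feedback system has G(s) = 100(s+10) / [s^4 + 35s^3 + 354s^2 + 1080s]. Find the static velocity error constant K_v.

The denominator has no term below 1080s — 1 pole at s=0, type 1.
K_v = lim_{s→0} s·G(s) = 100·10 / 1080 = 25/27.

25/27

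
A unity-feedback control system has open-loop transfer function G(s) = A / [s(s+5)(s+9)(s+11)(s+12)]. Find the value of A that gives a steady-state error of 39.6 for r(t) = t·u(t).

System type = 1 (one pole at s=0).
K_v = lim_{s→0} s·G(s) = A / (5·9·11·12) = (1/5940)·A.
e_ss = 1/K_v = 39.6 ⇒ K_v = 5/198 ⇒ A = (5/198)/(1/5940) = 150.

150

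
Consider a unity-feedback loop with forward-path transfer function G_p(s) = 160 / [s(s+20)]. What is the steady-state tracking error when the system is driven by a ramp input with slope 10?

1.25

System type = 1 (one pole at s=0).
K_v = lim_{s→0} s·G_p(s) = 160 / (20) = 8.
e_ss = 10/K_v = 10/8 = 1.25.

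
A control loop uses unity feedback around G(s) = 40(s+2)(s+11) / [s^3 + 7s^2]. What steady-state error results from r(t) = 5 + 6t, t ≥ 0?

Lowest-order denominator term is 7s^2, so the open loop has 2 poles at the origin → type 2 system. By superposition:
  • 5: tracked with zero error.
  • 6t: tracked with zero error.
Total e_ss = 0.

0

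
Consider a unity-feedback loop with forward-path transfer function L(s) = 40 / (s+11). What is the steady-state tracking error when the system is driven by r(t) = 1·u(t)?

11/51

L(s) has no factors of s in the denominator, so the system is type 0.
K_p = lim_{s→0} L(s) = 40 / (11) = 40/11.
e_ss = 1/(1 + K_p) = 1/(51/11) = 11/51.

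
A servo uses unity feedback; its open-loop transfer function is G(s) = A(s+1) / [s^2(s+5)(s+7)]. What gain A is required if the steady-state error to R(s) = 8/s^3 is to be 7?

40

System type = 2 (two poles at s=0).
K_a = lim_{s→0} s^2·G(s) = A·1 / (5·7) = (1/35)·A.
e_ss = 8/K_a = 7 ⇒ K_a = 8/7 ⇒ A = (8/7)/(1/35) = 40.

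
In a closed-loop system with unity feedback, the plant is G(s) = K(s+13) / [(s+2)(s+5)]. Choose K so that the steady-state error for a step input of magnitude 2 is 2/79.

60

The open loop has no poles at the origin → type 0 system.
K_p = lim_{s→0} G(s) = K·13 / (2·5) = 1.3·K.
e_ss = 2/(1 + K_p) = 2/79 ⇒ 1 + 1.3·K = 79 ⇒ K = 60.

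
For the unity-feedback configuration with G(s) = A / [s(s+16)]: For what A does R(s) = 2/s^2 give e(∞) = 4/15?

G(s) has one factor of s in the denominator, so the system is type 1.
K_v = lim_{s→0} s·G(s) = A / (16) = 0.0625·A.
e_ss = 2/K_v = 4/15 ⇒ K_v = 7.5 ⇒ A = 7.5/0.0625 = 120.

120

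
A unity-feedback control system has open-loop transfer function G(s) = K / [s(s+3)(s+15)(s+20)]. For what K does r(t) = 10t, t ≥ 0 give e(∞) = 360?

25

The open loop has one pole at the origin → type 1 system.
K_v = lim_{s→0} s·G(s) = K / (3·15·20) = (1/900)·K.
e_ss = 10/K_v = 360 ⇒ K_v = 1/36 ⇒ K = (1/36)/(1/900) = 25.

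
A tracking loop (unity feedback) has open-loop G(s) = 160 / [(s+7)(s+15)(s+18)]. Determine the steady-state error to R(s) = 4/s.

G(s) has no factors of s in the denominator, so the system is type 0.
K_p = lim_{s→0} G(s) = 160 / (7·15·18) = 16/189.
e_ss = 4/(1 + K_p) = 4/(205/189) = 756/205.

756/205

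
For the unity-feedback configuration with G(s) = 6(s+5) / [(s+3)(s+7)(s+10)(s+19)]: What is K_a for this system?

0

The open loop has no poles at the origin → type 0 system.
K_a = lim_{s→0} s^2·G(s) = 0 (the extra factor of s kills the finite limit).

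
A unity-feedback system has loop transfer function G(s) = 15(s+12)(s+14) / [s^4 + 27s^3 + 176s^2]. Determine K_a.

Lowest-order denominator term is 176s^2, so the open loop has 2 poles at the origin → type 2 system.
K_a = lim_{s→0} s^2·G(s) = 15·12·14 / 176 = 315/22.

315/22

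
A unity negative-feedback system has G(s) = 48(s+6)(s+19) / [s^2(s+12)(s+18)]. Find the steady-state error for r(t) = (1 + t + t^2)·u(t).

Two free integrators in G(s): this is a type 2 system. Taking each input component in turn:
  • 1: tracked with zero error.
  • t: tracked with zero error.
  • t^2: e_ss = 2/K_a with K_a=76/3 → 3/38.
Total e_ss = 3/38.

3/38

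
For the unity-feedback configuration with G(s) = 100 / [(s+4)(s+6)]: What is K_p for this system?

25/6

G(s) has no factors of s in the denominator, so the system is type 0.
K_p = lim_{s→0} G(s) = 100 / (4·6) = 25/6.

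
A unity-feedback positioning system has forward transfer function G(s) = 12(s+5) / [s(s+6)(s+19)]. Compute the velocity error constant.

10/19

One free integrator in G(s): this is a type 1 system.
K_v = lim_{s→0} s·G(s) = 12·5 / (6·19) = 10/19.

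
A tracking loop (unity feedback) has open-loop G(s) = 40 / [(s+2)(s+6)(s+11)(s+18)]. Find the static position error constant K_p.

5/297

The open loop has no poles at the origin → type 0 system.
K_p = lim_{s→0} G(s) = 40 / (2·6·11·18) = 5/297.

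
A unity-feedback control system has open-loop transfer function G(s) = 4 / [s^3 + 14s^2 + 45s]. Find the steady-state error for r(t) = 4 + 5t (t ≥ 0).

The denominator has no term below 45s — 1 pole at s=0, type 1. Taking each input component in turn:
  • 4: tracked with zero error.
  • 5t: e_ss = 5/K_v with K_v=4/45 → 56.25.
Total e_ss = 56.25.

56.25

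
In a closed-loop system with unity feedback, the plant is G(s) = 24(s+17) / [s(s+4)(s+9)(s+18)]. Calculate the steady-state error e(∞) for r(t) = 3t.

81/17

System type = 1 (one pole at s=0).
K_v = lim_{s→0} s·G(s) = 24·17 / (4·9·18) = 17/27.
e_ss = 3/K_v = 3/(17/27) = 81/17.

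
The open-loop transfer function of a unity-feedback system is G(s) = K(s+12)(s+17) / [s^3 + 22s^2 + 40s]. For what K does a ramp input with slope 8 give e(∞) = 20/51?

Factoring s from the denominator leaves a polynomial with constant term 40, so the system is type 1.
K_v = lim_{s→0} s·G(s) = K·12·17 / 40 = 5.1·K.
e_ss = 8/K_v = 20/51 ⇒ K_v = 20.4 ⇒ K = 20.4/5.1 = 4.

4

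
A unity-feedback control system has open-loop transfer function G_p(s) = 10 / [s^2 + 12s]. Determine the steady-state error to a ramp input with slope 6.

The denominator has no term below 12s — 1 pole at s=0, type 1.
K_v = lim_{s→0} s·G_p(s) = 10 / 12 = 5/6.
e_ss = 6/K_v = 6/(5/6) = 7.2.

7.2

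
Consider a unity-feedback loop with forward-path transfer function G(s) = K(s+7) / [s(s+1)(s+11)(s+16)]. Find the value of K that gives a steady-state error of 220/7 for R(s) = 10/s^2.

The open loop has one pole at the origin → type 1 system.
K_v = lim_{s→0} s·G(s) = K·7 / (1·11·16) = (7/176)·K.
e_ss = 10/K_v = 220/7 ⇒ K_v = 7/22 ⇒ K = (7/22)/(7/176) = 8.

8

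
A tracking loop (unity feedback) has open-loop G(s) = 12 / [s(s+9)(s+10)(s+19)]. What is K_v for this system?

2/285

G(s) has one factor of s in the denominator, so the system is type 1.
K_v = lim_{s→0} s·G(s) = 12 / (9·10·19) = 2/285.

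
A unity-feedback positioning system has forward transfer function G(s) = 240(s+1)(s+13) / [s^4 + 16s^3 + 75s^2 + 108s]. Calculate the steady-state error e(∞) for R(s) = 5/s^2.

9/52

Lowest-order denominator term is 108s, so the open loop has 1 pole at the origin → type 1 system.
K_v = lim_{s→0} s·G(s) = 240·1·13 / 108 = 260/9.
e_ss = 5/K_v = 5/(260/9) = 9/52.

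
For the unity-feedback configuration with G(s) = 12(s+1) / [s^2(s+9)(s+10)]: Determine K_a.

Two free integrators in G(s): this is a type 2 system.
K_a = lim_{s→0} s^2·G(s) = 12·1 / (9·10) = 2/15.

2/15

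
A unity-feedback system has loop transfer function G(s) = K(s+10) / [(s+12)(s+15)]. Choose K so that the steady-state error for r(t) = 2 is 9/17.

50

The open loop has no poles at the origin → type 0 system.
K_p = lim_{s→0} G(s) = K·10 / (12·15) = (1/18)·K.
e_ss = 2/(1 + K_p) = 9/17 ⇒ 1 + (1/18)·K = 34/9 ⇒ K = 50.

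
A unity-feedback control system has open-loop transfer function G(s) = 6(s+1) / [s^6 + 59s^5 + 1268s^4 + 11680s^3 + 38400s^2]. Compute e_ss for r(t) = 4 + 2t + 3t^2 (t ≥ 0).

38400

The denominator has no term below 38400s^2 — 2 poles at s=0, type 2. Taking each input component in turn:
  • 4: tracked with zero error.
  • 2t: tracked with zero error.
  • 3t^2: e_ss = 6/K_a with K_a=1/6400 → 38400.
Total e_ss = 38400.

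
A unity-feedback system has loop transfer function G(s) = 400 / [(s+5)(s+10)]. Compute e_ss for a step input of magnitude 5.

The open loop has no poles at the origin → type 0 system.
K_p = lim_{s→0} G(s) = 400 / (5·10) = 8.
e_ss = 5/(1 + K_p) = 5/9.

5/9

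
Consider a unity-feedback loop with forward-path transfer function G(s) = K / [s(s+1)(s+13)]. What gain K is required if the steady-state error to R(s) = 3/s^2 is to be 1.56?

System type = 1 (one pole at s=0).
K_v = lim_{s→0} s·G(s) = K / (1·13) = (1/13)·K.
e_ss = 3/K_v = 1.56 ⇒ K_v = 25/13 ⇒ K = (25/13)/(1/13) = 25.

25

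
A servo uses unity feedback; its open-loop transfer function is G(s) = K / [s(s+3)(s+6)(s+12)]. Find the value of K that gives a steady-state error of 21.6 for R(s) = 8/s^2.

80

G(s) has one factor of s in the denominator, so the system is type 1.
K_v = lim_{s→0} s·G(s) = K / (3·6·12) = (1/216)·K.
e_ss = 8/K_v = 21.6 ⇒ K_v = 10/27 ⇒ K = (10/27)/(1/216) = 80.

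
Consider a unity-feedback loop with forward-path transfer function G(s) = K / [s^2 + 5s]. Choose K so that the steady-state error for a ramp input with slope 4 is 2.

Factoring s from the denominator leaves a polynomial with constant term 5, so the system is type 1.
K_v = lim_{s→0} s·G(s) = K / 5 = 0.2·K.
e_ss = 4/K_v = 2 ⇒ K_v = 2 ⇒ K = 2/0.2 = 10.

10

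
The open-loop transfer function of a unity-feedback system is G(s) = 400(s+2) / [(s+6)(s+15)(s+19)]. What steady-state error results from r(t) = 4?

684/251

G(s) has no factors of s in the denominator, so the system is type 0.
K_p = lim_{s→0} G(s) = 400·2 / (6·15·19) = 80/171.
e_ss = 4/(1 + K_p) = 4/(251/171) = 684/251.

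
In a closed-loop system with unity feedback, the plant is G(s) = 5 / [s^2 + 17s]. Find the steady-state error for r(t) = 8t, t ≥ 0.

The denominator has no term below 17s — 1 pole at s=0, type 1.
K_v = lim_{s→0} s·G(s) = 5 / 17 = 5/17.
e_ss = 8/K_v = 8/(5/17) = 27.2.

27.2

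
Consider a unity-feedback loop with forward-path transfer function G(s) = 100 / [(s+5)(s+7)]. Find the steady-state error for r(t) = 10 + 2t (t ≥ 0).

infinity

No free integrators in G(s): this is a type 0 system. Treating each term separately:
  • 10: e_ss = 10/(1+K_p) with K_p=20/7 → 70/27.
  • 2t: a type-0 system cannot track it, e_ss → ∞.
The unbounded component dominates.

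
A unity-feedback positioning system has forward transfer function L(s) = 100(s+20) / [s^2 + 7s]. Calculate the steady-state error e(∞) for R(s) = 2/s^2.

0.007

Factoring s from the denominator leaves a polynomial with constant term 7, so the system is type 1.
K_v = lim_{s→0} s·L(s) = 100·20 / 7 = 2000/7.
e_ss = 2/K_v = 2/(2000/7) = 0.007.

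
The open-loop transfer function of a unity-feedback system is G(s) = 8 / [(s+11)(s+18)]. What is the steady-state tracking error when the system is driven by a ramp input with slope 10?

infinity

No free integrators in G(s): this is a type 0 system.
For a type-0 system K_v = 0, so e_ss to a ramp input is unbounded.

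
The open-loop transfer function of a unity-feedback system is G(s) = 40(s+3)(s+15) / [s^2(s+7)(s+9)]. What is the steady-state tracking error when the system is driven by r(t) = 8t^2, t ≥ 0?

System type = 2 (two poles at s=0).
K_a = lim_{s→0} s^2·G(s) = 40·3·15 / (7·9) = 200/7.
r(t) = 8t^2 gives R(s) = 16/s^3.
e_ss = 16/K_a = 16/(200/7) = 0.56.

0.56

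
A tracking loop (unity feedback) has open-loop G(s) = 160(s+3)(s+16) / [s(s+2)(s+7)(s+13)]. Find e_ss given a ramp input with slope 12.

System type = 1 (one pole at s=0).
K_v = lim_{s→0} s·G(s) = 160·3·16 / (2·7·13) = 3840/91.
e_ss = 12/K_v = 12/(3840/91) = 91/320.

91/320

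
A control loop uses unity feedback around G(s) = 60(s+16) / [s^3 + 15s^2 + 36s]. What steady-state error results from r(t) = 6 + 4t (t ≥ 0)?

0.15

Lowest-order denominator term is 36s, so the open loop has 1 pole at the origin → type 1 system. Treating each term separately:
  • 6: tracked with zero error.
  • 4t: e_ss = 4/K_v with K_v=80/3 → 0.15.
Total e_ss = 0.15.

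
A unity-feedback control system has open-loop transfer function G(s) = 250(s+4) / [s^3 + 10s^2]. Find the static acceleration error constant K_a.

Factoring s^2 from the denominator leaves a polynomial with constant term 10, so the system is type 2.
K_a = lim_{s→0} s^2·G(s) = 250·4 / 10 = 100.

100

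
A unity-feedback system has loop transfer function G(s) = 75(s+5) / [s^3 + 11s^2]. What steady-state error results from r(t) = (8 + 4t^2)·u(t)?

Lowest-order denominator term is 11s^2, so the open loop has 2 poles at the origin → type 2 system. By superposition:
  • 8: tracked with zero error.
  • 4t^2: e_ss = 8/K_a with K_a=375/11 → 88/375.
Total e_ss = 88/375.

88/375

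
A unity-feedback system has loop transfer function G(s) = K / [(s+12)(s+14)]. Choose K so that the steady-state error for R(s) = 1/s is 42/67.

System type = 0 (no poles at s=0).
K_p = lim_{s→0} G(s) = K / (12·14) = (1/168)·K.
e_ss = 1/(1 + K_p) = 42/67 ⇒ 1 + (1/168)·K = 67/42 ⇒ K = 100.

100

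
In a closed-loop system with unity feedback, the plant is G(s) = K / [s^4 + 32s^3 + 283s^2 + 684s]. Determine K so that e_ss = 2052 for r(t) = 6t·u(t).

2

Lowest-order denominator term is 684s, so the open loop has 1 pole at the origin → type 1 system.
K_v = lim_{s→0} s·G(s) = K / 684 = (1/684)·K.
e_ss = 6/K_v = 2052 ⇒ K_v = 1/342 ⇒ K = (1/342)/(1/684) = 2.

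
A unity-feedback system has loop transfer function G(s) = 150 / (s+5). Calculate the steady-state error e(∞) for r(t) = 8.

The open loop has no poles at the origin → type 0 system.
K_p = lim_{s→0} G(s) = 150 / (5) = 30.
e_ss = 8/(1 + K_p) = 8/31.

8/31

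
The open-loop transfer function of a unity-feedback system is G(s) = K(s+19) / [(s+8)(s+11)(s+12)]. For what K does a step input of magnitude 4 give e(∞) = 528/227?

System type = 0 (no poles at s=0).
K_p = lim_{s→0} G(s) = K·19 / (8·11·12) = (19/1056)·K.
e_ss = 4/(1 + K_p) = 528/227 ⇒ 1 + (19/1056)·K = 227/132 ⇒ K = 40.

40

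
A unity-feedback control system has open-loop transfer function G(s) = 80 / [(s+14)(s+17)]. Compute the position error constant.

40/119

System type = 0 (no poles at s=0).
K_p = lim_{s→0} G(s) = 80 / (14·17) = 40/119.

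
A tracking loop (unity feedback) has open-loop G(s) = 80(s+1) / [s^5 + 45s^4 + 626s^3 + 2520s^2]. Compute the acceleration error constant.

Factoring s^2 from the denominator leaves a polynomial with constant term 2520, so the system is type 2.
K_a = lim_{s→0} s^2·G(s) = 80·1 / 2520 = 2/63.

2/63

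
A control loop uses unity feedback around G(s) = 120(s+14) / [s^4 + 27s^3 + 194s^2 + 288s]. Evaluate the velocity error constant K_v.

35/6

The denominator has no term below 288s — 1 pole at s=0, type 1.
K_v = lim_{s→0} s·G(s) = 120·14 / 288 = 35/6.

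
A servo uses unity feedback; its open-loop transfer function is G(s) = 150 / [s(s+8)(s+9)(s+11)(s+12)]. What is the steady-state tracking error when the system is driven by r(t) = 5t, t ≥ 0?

316.8

G(s) has one factor of s in the denominator, so the system is type 1.
K_v = lim_{s→0} s·G(s) = 150 / (8·9·11·12) = 25/1584.
e_ss = 5/K_v = 5/(25/1584) = 316.8.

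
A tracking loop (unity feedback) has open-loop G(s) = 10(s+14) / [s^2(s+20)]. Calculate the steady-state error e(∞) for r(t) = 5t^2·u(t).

10/7

G(s) has two factors of s in the denominator, so the system is type 2.
K_a = lim_{s→0} s^2·G(s) = 10·14 / (20) = 7.
r(t) = 5t^2 gives R(s) = 10/s^3.
e_ss = 10/K_a = 10/7.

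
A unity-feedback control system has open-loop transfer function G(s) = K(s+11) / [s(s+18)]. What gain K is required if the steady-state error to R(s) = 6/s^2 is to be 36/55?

One free integrator in G(s): this is a type 1 system.
K_v = lim_{s→0} s·G(s) = K·11 / (18) = (11/18)·K.
e_ss = 6/K_v = 36/55 ⇒ K_v = 55/6 ⇒ K = (55/6)/(11/18) = 15.

15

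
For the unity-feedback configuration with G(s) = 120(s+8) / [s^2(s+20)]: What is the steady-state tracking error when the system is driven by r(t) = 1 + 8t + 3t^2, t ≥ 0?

0.125

System type = 2 (two poles at s=0). Taking each input component in turn:
  • 1: tracked with zero error.
  • 8t: tracked with zero error.
  • 3t^2: e_ss = 6/K_a with K_a=48 → 0.125.
Total e_ss = 0.125.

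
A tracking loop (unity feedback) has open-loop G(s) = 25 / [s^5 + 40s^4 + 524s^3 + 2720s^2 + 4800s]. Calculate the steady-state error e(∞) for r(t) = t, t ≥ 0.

192

The denominator has no term below 4800s — 1 pole at s=0, type 1.
K_v = lim_{s→0} s·G(s) = 25 / 4800 = 1/192.
e_ss = 1/K_v = 1/(1/192) = 192.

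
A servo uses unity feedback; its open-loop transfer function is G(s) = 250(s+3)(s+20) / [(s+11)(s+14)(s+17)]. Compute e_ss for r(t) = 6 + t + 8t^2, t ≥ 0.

infinity

The open loop has no poles at the origin → type 0 system. Taking each input component in turn:
  • 6: e_ss = 6/(1+K_p) with K_p=7500/1309 → 7854/8809.
  • t: a type-0 system cannot track it, e_ss → ∞.
  • 8t^2: a type-0 system cannot track it, e_ss → ∞.
The unbounded component dominates.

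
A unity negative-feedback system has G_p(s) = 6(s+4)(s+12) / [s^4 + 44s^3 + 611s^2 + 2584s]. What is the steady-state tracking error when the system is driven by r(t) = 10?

0

Factoring s from the denominator leaves a polynomial with constant term 2584, so the system is type 1.
A type-1 system has K_p = ∞, so it tracks a step input with zero steady-state error.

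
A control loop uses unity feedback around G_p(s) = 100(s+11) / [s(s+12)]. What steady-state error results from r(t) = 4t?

G_p(s) has one factor of s in the denominator, so the system is type 1.
K_v = lim_{s→0} s·G_p(s) = 100·11 / (12) = 275/3.
e_ss = 4/K_v = 4/(275/3) = 12/275.

12/275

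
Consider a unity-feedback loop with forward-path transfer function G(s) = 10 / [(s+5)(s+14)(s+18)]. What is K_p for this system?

1/126

System type = 0 (no poles at s=0).
K_p = lim_{s→0} G(s) = 10 / (5·14·18) = 1/126.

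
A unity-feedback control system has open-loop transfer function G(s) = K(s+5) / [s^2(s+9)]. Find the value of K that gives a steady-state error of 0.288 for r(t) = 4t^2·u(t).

50

G(s) has two factors of s in the denominator, so the system is type 2.
K_a = lim_{s→0} s^2·G(s) = K·5 / (9) = (5/9)·K.
e_ss = 8/K_a = 0.288 ⇒ K_a = 250/9 ⇒ K = (250/9)/(5/9) = 50.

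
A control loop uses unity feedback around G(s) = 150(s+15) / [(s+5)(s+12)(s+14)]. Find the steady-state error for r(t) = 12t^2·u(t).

The open loop has no poles at the origin → type 0 system.
K_a = lim_{s→0} s^2·G(s) = 0; the steady-state error to this parabolic input grows without bound.

infinity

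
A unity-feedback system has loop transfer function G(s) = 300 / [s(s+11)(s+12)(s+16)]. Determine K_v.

System type = 1 (one pole at s=0).
K_v = lim_{s→0} s·G(s) = 300 / (11·12·16) = 25/176.

25/176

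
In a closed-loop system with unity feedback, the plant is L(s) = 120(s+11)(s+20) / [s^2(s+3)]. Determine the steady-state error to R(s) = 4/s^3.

1/2200

System type = 2 (two poles at s=0).
K_a = lim_{s→0} s^2·L(s) = 120·11·20 / (3) = 8800.
r(t) = 2t^2 gives R(s) = 4/s^3.
e_ss = 4/K_a = 4/8800 = 1/2200.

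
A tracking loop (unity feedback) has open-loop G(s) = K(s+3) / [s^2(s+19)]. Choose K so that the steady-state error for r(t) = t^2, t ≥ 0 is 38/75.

Two free integrators in G(s): this is a type 2 system.
K_a = lim_{s→0} s^2·G(s) = K·3 / (19) = (3/19)·K.
e_ss = 2/K_a = 38/75 ⇒ K_a = 75/19 ⇒ K = (75/19)/(3/19) = 25.

25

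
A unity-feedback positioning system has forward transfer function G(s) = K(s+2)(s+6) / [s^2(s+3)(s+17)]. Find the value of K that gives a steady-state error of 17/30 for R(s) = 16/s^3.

120

System type = 2 (two poles at s=0).
K_a = lim_{s→0} s^2·G(s) = K·2·6 / (3·17) = (4/17)·K.
e_ss = 16/K_a = 17/30 ⇒ K_a = 480/17 ⇒ K = (480/17)/(4/17) = 120.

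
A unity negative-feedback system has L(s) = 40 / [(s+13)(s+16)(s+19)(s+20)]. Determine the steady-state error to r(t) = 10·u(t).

System type = 0 (no poles at s=0).
K_p = lim_{s→0} L(s) = 40 / (13·16·19·20) = 1/1976.
e_ss = 10/(1 + K_p) = 10/(1977/1976) = 19760/1977.

19760/1977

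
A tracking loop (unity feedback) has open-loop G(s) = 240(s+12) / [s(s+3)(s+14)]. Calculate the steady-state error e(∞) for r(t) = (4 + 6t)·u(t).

System type = 1 (one pole at s=0). By superposition:
  • 4: tracked with zero error.
  • 6t: e_ss = 6/K_v with K_v=480/7 → 0.0875.
Total e_ss = 0.0875.

0.0875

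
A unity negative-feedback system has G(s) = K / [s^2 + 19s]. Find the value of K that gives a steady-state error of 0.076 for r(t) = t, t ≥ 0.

250

Lowest-order denominator term is 19s, so the open loop has 1 pole at the origin → type 1 system.
K_v = lim_{s→0} s·G(s) = K / 19 = (1/19)·K.
e_ss = 1/K_v = 0.076 ⇒ K_v = 250/19 ⇒ K = (250/19)/(1/19) = 250.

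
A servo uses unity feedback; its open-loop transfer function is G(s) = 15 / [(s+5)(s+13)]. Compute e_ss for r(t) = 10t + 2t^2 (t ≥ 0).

System type = 0 (no poles at s=0). Taking each input component in turn:
  • 10t: a type-0 system cannot track it, e_ss → ∞.
  • 2t^2: a type-0 system cannot track it, e_ss → ∞.
The unbounded component dominates.

infinity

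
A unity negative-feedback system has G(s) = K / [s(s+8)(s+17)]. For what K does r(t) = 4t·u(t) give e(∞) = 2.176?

250

One free integrator in G(s): this is a type 1 system.
K_v = lim_{s→0} s·G(s) = K / (8·17) = (1/136)·K.
e_ss = 4/K_v = 2.176 ⇒ K_v = 125/68 ⇒ K = (125/68)/(1/136) = 250.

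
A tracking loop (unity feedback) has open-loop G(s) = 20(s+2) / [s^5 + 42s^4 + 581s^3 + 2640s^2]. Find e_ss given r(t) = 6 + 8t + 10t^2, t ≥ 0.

Factoring s^2 from the denominator leaves a polynomial with constant term 2640, so the system is type 2. By superposition:
  • 6: tracked with zero error.
  • 8t: tracked with zero error.
  • 10t^2: e_ss = 20/K_a with K_a=1/66 → 1320.
Total e_ss = 1320.

1320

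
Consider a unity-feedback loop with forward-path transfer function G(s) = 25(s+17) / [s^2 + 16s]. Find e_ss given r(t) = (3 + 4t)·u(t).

64/425

Factoring s from the denominator leaves a polynomial with constant term 16, so the system is type 1. Taking each input component in turn:
  • 3: tracked with zero error.
  • 4t: e_ss = 4/K_v with K_v=26.5625 → 64/425.
Total e_ss = 64/425.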